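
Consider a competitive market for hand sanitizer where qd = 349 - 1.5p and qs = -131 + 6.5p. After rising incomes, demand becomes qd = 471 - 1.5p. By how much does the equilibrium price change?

Original equilibrium: p* = 60, q* = 259.
New equilibrium: 471 - 1.5p = -131 + 6.5p, so 602 = 8p and p' = 75.25; q' = 471 − 1.5(75.25) = 358.125.
Change in price: 75.25 − 60 = 15.25.

Δp = 15.25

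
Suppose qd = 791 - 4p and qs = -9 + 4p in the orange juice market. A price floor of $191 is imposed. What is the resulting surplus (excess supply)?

Equilibrium price would be p* = 100, so the floor at 191 binds.
At p = 191: qd = 27, qs = 755.
Surplus = 755 − 27 = 728.

Surplus = 728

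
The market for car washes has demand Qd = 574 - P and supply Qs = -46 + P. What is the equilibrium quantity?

Set Qd = Qs: 574 - P = -46 + P.
620 = 2P, so P* = 310.
Q* = 574 − 1(310) = 264.

Q* = 264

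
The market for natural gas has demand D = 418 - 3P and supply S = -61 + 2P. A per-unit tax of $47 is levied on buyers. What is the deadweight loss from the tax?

Pre-tax equilibrium: P* = 95.8, Q* = 130.6.
Tax on buyers shifts demand to D = 418 − 3(P + 47) = 277 - 3P.
277 - 3P = -61 + 2P gives seller price Ps = 67.6; buyers pay Pb = 67.6 + 47 = 114.6.
New quantity: Q = 418 − 3(114.6) = 74.2.
DWL = ½ × 47 × (130.6 − 74.2) = 1325.4.

Deadweight loss = 1325.4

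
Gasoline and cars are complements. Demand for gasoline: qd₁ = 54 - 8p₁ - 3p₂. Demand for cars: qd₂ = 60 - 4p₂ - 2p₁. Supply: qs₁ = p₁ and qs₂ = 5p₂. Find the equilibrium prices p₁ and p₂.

Market 1: 54 - 8p₁ - 3p₂ = p₁ → 9p₁ + 3p₂ = 54.
Market 2: 9p₂ + 2p₁ = 60.
Eliminating p₂: 9×(1) − 3×(2) gives 75p₁ = 306, so p₁ = 4.08.
Back-substitute into (2): p₂ = (60 − 2×4.08) / 9 = 5.76.

p₁ = 4.08, p₂ = 5.76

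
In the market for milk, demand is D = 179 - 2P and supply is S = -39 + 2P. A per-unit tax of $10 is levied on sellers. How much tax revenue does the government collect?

Pre-tax equilibrium: P* = 54.5, Q* = 70.
Tax on sellers shifts supply to S = -39 + 2(P − 10) = -59 + 2P.
179 - 2P = -59 + 2P gives buyer price Pb = 59.5; sellers receive Ps = 59.5 − 10 = 49.5.
New quantity: Q = 179 − 2(59.5) = 60.
Revenue = 10 × 60 = 600.

Tax revenue = 600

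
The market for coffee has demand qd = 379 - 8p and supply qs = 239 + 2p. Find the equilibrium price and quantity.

Set qd = qs: 379 - 8p = 239 + 2p.
140 = 10p, so p* = 14.
q* = 379 − 8(14) = 267.

p* = 14, q* = 267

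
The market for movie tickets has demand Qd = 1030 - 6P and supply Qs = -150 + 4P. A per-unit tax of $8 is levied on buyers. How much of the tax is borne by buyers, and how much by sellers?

Pre-tax equilibrium: P* = 118, Q* = 322.
Tax on buyers shifts demand to Qd = 1030 − 6(P + 8) = 982 - 6P.
982 - 6P = -150 + 4P gives seller price Ps = 113.2; buyers pay Pb = 113.2 + 8 = 121.2.
New quantity: Q = 1030 − 6(121.2) = 302.8.
Buyer burden = 121.2 − 118 = 3.2; seller burden = 118 − 113.2 = 4.8.

Buyers bear $3.2, sellers bear $4.8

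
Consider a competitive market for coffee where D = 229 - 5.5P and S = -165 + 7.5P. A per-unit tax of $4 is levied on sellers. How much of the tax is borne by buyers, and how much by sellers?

Buyers bear 30/13, sellers bear 22/13

Pre-tax equilibrium: P* = 394/13, Q* = 810/13.
Tax on sellers shifts supply to S = -165 + 7.5(P − 4) = -195 + 7.5P.
229 - 5.5P = -195 + 7.5P gives buyer price Pb = 424/13; sellers receive Ps = 424/13 − 4 = 372/13.
New quantity: Q = 229 − 5.5(424/13) = 645/13.
Buyer burden = 424/13 − 394/13 = 30/13; seller burden = 394/13 − 372/13 = 22/13.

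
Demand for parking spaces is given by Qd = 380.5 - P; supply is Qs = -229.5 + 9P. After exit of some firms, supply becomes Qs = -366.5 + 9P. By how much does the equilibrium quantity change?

ΔQ = -13.7

Original equilibrium: P* = 61, Q* = 319.5.
New equilibrium: 380.5 - P = -366.5 + 9P, so 747 = 10P and P' = 74.7; Q' = 380.5 − 1(74.7) = 305.8.
Change in quantity: 305.8 − 319.5 = -13.7.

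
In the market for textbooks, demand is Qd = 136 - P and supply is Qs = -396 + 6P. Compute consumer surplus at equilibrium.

Consumer surplus = 1800

Equilibrium: 136 - P = -396 + 6P gives P* = 76, Q* = 60.
Demand choke price (Qd = 0): P = 136.
CS = ½(136 − 76)(60) = 1800.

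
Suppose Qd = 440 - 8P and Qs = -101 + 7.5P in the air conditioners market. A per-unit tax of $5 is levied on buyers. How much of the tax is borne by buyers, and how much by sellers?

Pre-tax equilibrium: P* = 1082/31, Q* = 4984/31.
Tax on buyers shifts demand to Qd = 440 − 8(P + 5) = 400 - 8P.
400 - 8P = -101 + 7.5P gives seller price Ps = 1002/31; buyers pay Pb = 1002/31 + 5 = 1157/31.
New quantity: Q = 440 − 8(1157/31) = 4384/31.
Buyer burden = 1157/31 − 1082/31 = 75/31; seller burden = 1082/31 − 1002/31 = 80/31.

Buyers bear 75/31, sellers bear 80/31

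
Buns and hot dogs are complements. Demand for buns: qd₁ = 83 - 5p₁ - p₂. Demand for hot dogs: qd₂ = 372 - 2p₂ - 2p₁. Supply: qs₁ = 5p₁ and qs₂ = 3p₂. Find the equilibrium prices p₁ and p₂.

Market 1: 83 - 5p₁ - p₂ = 5p₁ → 10p₁ + p₂ = 83.
Market 2: 5p₂ + 2p₁ = 372.
Eliminating p₂: 5×(1) − 1×(2) gives 48p₁ = 43, so p₁ = 43/48.
Back-substitute into (2): p₂ = (372 − 2×43/48) / 5 = 1777/24.

p₁ = 43/48, p₂ = 1777/24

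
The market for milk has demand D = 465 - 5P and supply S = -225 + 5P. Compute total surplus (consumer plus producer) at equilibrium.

Total surplus = 2880

Equilibrium: 465 - 5P = -225 + 5P gives P* = 69, Q* = 120.
Demand choke price: P = 93; supply starts at P = 45.
CS = ½(93 − 69)(120) = 1440; PS = ½(69 − 45)(120) = 1440.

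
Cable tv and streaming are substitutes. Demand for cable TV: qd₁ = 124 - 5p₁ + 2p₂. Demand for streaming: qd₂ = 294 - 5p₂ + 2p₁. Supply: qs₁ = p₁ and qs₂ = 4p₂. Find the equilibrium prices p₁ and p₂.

p₁ = 34.08, p₂ = 40.24

Market 1: 124 - 5p₁ + 2p₂ = p₁ → 6p₁ - 2p₂ = 124.
Market 2: 9p₂ - 2p₁ = 294.
Eliminating p₂: 9×(1) + 2×(2) gives 50p₁ = 1704, so p₁ = 34.08.
Back-substitute into (2): p₂ = (294 + 2×34.08) / 9 = 40.24.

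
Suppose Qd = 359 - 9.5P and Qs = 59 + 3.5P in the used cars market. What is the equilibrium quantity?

Set Qd = Qs: 359 - 9.5P = 59 + 3.5P.
300 = 13P, so P* = 300/13.
Q* = 359 − 9.5(300/13) = 1817/13.

Q* = 1817/13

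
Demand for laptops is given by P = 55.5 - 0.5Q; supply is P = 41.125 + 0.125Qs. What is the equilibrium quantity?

Q* = 23

Set the two price expressions equal: 55.5 - 0.5Q = 41.125 + 0.125Q.
14.375 = 0.625Q, so Q* = 23.
P* = 55.5 − (0.5)(23) = 44.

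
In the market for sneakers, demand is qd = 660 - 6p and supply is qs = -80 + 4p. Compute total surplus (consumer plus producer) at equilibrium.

Total surplus = 9720

Equilibrium: 660 - 6p = -80 + 4p gives p* = 74, q* = 216.
Demand choke price: p = 110; supply starts at p = 20.
CS = ½(110 − 74)(216) = 3888; PS = ½(74 − 20)(216) = 5832.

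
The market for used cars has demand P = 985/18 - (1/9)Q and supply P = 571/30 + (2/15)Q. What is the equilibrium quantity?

Q* = 146

Set the two price expressions equal: 985/18 - (1/9)Q = 571/30 + (2/15)Q.
1606/45 = (11/45)Q, so Q* = 146.
P* = 985/18 − (1/9)(146) = 38.5.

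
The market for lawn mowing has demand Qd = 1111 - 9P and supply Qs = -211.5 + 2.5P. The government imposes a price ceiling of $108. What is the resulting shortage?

Shortage = 80.5

Equilibrium price would be P* = 115, so the ceiling at 108 binds.
At P = 108: Qd = 1111 − 9(108) = 139, Qs = -211.5 + 2.5(108) = 58.5.
Shortage = 139 − 58.5 = 80.5.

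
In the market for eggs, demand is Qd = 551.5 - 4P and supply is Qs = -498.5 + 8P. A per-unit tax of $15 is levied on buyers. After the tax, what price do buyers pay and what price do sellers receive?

Pre-tax equilibrium: P* = 87.5, Q* = 201.5.
Tax on buyers shifts demand to Qd = 551.5 − 4(P + 15) = 491.5 - 4P.
491.5 - 4P = -498.5 + 8P gives seller price Ps = 82.5; buyers pay Pb = 82.5 + 15 = 97.5.
New quantity: Q = 551.5 − 4(97.5) = 161.5.

Buyers pay $97.5, sellers receive $82.5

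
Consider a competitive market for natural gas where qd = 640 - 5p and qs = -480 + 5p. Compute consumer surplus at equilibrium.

Consumer surplus = 640

Equilibrium: 640 - 5p = -480 + 5p gives p* = 112, q* = 80.
Demand choke price (qd = 0): p = 128.
CS = ½(128 − 112)(80) = 640.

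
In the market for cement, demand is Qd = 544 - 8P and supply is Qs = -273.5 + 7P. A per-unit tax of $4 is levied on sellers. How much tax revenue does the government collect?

Pre-tax equilibrium: P* = 54.5, Q* = 108.
Tax on sellers shifts supply to Qs = -273.5 + 7(P − 4) = -301.5 + 7P.
544 - 8P = -301.5 + 7P gives buyer price Pb = 1691/30; sellers receive Ps = 1691/30 − 4 = 1571/30.
New quantity: Q = 544 − 8(1691/30) = 1396/15.
Revenue = 4 × 1396/15 = 5584/15.

Tax revenue = 5584/15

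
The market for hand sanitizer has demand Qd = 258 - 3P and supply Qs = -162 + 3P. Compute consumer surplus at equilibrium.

Consumer surplus = 384

Equilibrium: 258 - 3P = -162 + 3P gives P* = 70, Q* = 48.
Demand choke price (Qd = 0): P = 86.
CS = ½(86 − 70)(48) = 384.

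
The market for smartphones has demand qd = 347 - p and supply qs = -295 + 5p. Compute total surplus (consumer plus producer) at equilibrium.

Equilibrium: 347 - p = -295 + 5p gives p* = 107, q* = 240.
Demand choke price: p = 347; supply starts at p = 59.
CS = ½(347 − 107)(240) = 28800; PS = ½(107 − 59)(240) = 5760.

Total surplus = 34560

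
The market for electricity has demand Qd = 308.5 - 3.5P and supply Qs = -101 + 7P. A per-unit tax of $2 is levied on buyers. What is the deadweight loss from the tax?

Deadweight loss = 14/3

Pre-tax equilibrium: P* = 39, Q* = 172.
Tax on buyers shifts demand to Qd = 308.5 − 3.5(P + 2) = 301.5 - 3.5P.
301.5 - 3.5P = -101 + 7P gives seller price Ps = 115/3; buyers pay Pb = 115/3 + 2 = 121/3.
New quantity: Q = 308.5 − 3.5(121/3) = 502/3.
DWL = ½ × 2 × (172 − 502/3) = 14/3.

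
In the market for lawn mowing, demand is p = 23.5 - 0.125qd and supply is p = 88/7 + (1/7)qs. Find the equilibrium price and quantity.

Set the two price expressions equal: 23.5 - 0.125q = 88/7 + (1/7)q.
153/14 = (15/56)q, so q* = 40.8.
p* = 23.5 − (0.125)(40.8) = 18.4.

p* = 18.4, q* = 40.8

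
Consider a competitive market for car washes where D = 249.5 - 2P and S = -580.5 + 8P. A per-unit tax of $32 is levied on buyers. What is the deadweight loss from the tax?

Deadweight loss = 819.2

Pre-tax equilibrium: P* = 83, Q* = 83.5.
Tax on buyers shifts demand to D = 249.5 − 2(P + 32) = 185.5 - 2P.
185.5 - 2P = -580.5 + 8P gives seller price Ps = 76.6; buyers pay Pb = 76.6 + 32 = 108.6.
New quantity: Q = 249.5 − 2(108.6) = 32.3.
DWL = ½ × 32 × (83.5 − 32.3) = 819.2.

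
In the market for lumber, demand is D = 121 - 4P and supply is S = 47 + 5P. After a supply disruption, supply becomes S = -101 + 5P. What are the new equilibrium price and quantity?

P' = 74/3, Q' = 67/3

Original equilibrium: P* = 74/9, Q* = 793/9.
New equilibrium: 121 - 4P = -101 + 5P, so 222 = 9P and P' = 74/3; Q' = 121 − 4(74/3) = 67/3.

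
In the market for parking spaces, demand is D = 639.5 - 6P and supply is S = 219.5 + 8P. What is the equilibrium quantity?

Set D = S: 639.5 - 6P = 219.5 + 8P.
420 = 14P, so P* = 30.
Q* = 639.5 − 6(30) = 459.5.

Q* = 459.5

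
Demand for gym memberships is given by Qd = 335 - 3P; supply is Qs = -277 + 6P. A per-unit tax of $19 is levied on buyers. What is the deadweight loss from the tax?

Pre-tax equilibrium: P* = 68, Q* = 131.
Tax on buyers shifts demand to Qd = 335 − 3(P + 19) = 278 - 3P.
278 - 3P = -277 + 6P gives seller price Ps = 185/3; buyers pay Pb = 185/3 + 19 = 242/3.
New quantity: Q = 335 − 3(242/3) = 93.
DWL = ½ × 19 × (131 − 93) = 361.

Deadweight loss = 361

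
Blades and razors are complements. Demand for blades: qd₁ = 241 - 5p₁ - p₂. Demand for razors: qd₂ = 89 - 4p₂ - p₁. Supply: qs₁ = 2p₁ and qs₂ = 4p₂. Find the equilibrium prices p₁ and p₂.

p₁ = 1839/55, p₂ = 382/55

Market 1: 241 - 5p₁ - p₂ = 2p₁ → 7p₁ + p₂ = 241.
Market 2: 8p₂ + p₁ = 89.
Eliminating p₂: 8×(1) − 1×(2) gives 55p₁ = 1839, so p₁ = 1839/55.
Back-substitute into (2): p₂ = (89 − 1×1839/55) / 8 = 382/55.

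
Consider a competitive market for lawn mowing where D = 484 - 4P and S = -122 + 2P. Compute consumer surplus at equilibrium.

Consumer surplus = 800

Equilibrium: 484 - 4P = -122 + 2P gives P* = 101, Q* = 80.
Demand choke price (D = 0): P = 121.
CS = ½(121 − 101)(80) = 800.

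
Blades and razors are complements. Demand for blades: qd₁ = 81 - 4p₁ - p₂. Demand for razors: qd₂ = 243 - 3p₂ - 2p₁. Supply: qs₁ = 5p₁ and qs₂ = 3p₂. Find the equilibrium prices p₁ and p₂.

Market 1: 81 - 4p₁ - p₂ = 5p₁ → 9p₁ + p₂ = 81.
Market 2: 6p₂ + 2p₁ = 243.
Eliminating p₂: 6×(1) − 1×(2) gives 52p₁ = 243, so p₁ = 243/52.
Back-substitute into (2): p₂ = (243 − 2×243/52) / 6 = 2025/52.

p₁ = 243/52, p₂ = 2025/52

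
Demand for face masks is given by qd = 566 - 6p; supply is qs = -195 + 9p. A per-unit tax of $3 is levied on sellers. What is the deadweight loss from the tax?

Pre-tax equilibrium: p* = 761/15, q* = 261.6.
Tax on sellers shifts supply to qs = -195 + 9(p − 3) = -222 + 9p.
566 - 6p = -222 + 9p gives buyer price pb = 788/15; sellers receive ps = 788/15 − 3 = 743/15.
New quantity: q = 566 − 6(788/15) = 250.8.
DWL = ½ × 3 × (261.6 − 250.8) = 16.2.

Deadweight loss = 16.2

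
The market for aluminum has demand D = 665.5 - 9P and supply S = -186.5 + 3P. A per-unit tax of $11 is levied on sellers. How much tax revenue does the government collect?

Tax revenue = 19.25

Pre-tax equilibrium: P* = 71, Q* = 26.5.
Tax on sellers shifts supply to S = -186.5 + 3(P − 11) = -219.5 + 3P.
665.5 - 9P = -219.5 + 3P gives buyer price Pb = 73.75; sellers receive Ps = 73.75 − 11 = 62.75.
New quantity: Q = 665.5 − 9(73.75) = 1.75.
Revenue = 11 × 1.75 = 19.25.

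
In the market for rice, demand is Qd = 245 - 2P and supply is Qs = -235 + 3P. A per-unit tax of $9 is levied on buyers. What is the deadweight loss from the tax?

Pre-tax equilibrium: P* = 96, Q* = 53.
Tax on buyers shifts demand to Qd = 245 − 2(P + 9) = 227 - 2P.
227 - 2P = -235 + 3P gives seller price Ps = 92.4; buyers pay Pb = 92.4 + 9 = 101.4.
New quantity: Q = 245 − 2(101.4) = 42.2.
DWL = ½ × 9 × (53 − 42.2) = 48.6.

Deadweight loss = 48.6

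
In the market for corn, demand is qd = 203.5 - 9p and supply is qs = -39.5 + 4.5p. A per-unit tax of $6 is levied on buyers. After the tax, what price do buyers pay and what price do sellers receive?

Buyers pay $20, sellers receive $14

Pre-tax equilibrium: p* = 18, q* = 41.5.
Tax on buyers shifts demand to qd = 203.5 − 9(p + 6) = 149.5 - 9p.
149.5 - 9p = -39.5 + 4.5p gives seller price ps = 14; buyers pay pb = 14 + 6 = 20.
New quantity: q = 203.5 − 9(20) = 23.5.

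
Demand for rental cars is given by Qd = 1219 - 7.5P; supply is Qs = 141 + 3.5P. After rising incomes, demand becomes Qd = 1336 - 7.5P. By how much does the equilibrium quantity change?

ΔQ = 819/22

Original equilibrium: P* = 98, Q* = 484.
New equilibrium: 1336 - 7.5P = 141 + 3.5P, so 1195 = 11P and P' = 1195/11; Q' = 1336 − 7.5(1195/11) = 11467/22.
Change in quantity: 11467/22 − 484 = 819/22.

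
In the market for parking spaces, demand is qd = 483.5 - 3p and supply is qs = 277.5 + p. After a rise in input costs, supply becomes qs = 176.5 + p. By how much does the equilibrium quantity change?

Δq = -75.75

Original equilibrium: p* = 51.5, q* = 329.
New equilibrium: 483.5 - 3p = 176.5 + p, so 307 = 4p and p' = 76.75; q' = 483.5 − 3(76.75) = 253.25.
Change in quantity: 253.25 − 329 = -75.75.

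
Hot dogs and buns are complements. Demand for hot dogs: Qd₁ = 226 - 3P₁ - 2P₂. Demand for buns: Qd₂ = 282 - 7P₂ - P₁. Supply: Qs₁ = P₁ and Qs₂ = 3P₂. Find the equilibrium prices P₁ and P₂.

P₁ = 848/19, P₂ = 451/19

Market 1: 226 - 3P₁ - 2P₂ = P₁ → 4P₁ + 2P₂ = 226.
Market 2: 10P₂ + P₁ = 282.
Eliminating P₂: 10×(1) − 2×(2) gives 38P₁ = 1696, so P₁ = 848/19.
Back-substitute into (2): P₂ = (282 − 1×848/19) / 10 = 451/19.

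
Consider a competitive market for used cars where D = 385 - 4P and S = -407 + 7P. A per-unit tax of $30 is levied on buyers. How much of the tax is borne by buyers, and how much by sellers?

Buyers bear 210/11, sellers bear 120/11

Pre-tax equilibrium: P* = 72, Q* = 97.
Tax on buyers shifts demand to D = 385 − 4(P + 30) = 265 - 4P.
265 - 4P = -407 + 7P gives seller price Ps = 672/11; buyers pay Pb = 672/11 + 30 = 1002/11.
New quantity: Q = 385 − 4(1002/11) = 227/11.
Buyer burden = 1002/11 − 72 = 210/11; seller burden = 72 − 672/11 = 120/11.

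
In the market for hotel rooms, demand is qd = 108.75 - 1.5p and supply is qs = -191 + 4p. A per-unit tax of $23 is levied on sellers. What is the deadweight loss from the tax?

Pre-tax equilibrium: p* = 54.5, q* = 27.
Tax on sellers shifts supply to qs = -191 + 4(p − 23) = -283 + 4p.
108.75 - 1.5p = -283 + 4p gives buyer price pb = 1567/22; sellers receive ps = 1567/22 − 23 = 1061/22.
New quantity: q = 108.75 − 1.5(1567/22) = 21/11.
DWL = ½ × 23 × (27 − 21/11) = 3174/11.

Deadweight loss = 3174/11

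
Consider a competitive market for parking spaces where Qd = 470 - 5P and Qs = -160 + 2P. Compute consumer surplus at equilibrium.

Equilibrium: 470 - 5P = -160 + 2P gives P* = 90, Q* = 20.
Demand choke price (Qd = 0): P = 94.
CS = ½(94 − 90)(20) = 40.

Consumer surplus = 40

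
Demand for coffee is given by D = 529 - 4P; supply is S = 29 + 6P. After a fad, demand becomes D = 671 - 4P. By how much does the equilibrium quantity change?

Original equilibrium: P* = 50, Q* = 329.
New equilibrium: 671 - 4P = 29 + 6P, so 642 = 10P and P' = 64.2; Q' = 671 − 4(64.2) = 414.2.
Change in quantity: 414.2 − 329 = 85.2.

ΔQ = 85.2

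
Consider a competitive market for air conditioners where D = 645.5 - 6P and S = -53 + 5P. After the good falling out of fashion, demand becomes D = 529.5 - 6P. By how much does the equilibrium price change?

Original equilibrium: P* = 63.5, Q* = 264.5.
New equilibrium: 529.5 - 6P = -53 + 5P, so 582.5 = 11P and P' = 1165/22; Q' = 529.5 − 6(1165/22) = 4659/22.
Change in price: 1165/22 − 63.5 = -116/11.

ΔP = -116/11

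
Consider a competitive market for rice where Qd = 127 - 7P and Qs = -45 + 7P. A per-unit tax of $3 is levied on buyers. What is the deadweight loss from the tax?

Deadweight loss = 15.75

Pre-tax equilibrium: P* = 86/7, Q* = 41.
Tax on buyers shifts demand to Qd = 127 − 7(P + 3) = 106 - 7P.
106 - 7P = -45 + 7P gives seller price Ps = 151/14; buyers pay Pb = 151/14 + 3 = 193/14.
New quantity: Q = 127 − 7(193/14) = 30.5.
DWL = ½ × 3 × (41 − 30.5) = 15.75.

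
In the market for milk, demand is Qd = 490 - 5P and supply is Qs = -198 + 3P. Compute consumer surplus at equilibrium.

Equilibrium: 490 - 5P = -198 + 3P gives P* = 86, Q* = 60.
Demand choke price (Qd = 0): P = 98.
CS = ½(98 − 86)(60) = 360.

Consumer surplus = 360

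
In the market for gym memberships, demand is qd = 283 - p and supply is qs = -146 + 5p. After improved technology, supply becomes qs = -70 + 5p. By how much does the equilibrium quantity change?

Δq = 38/3

Original equilibrium: p* = 71.5, q* = 211.5.
New equilibrium: 283 - p = -70 + 5p, so 353 = 6p and p' = 353/6; q' = 283 − 1(353/6) = 1345/6.
Change in quantity: 1345/6 − 211.5 = 38/3.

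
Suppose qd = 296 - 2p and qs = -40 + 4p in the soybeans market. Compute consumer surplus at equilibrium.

Equilibrium: 296 - 2p = -40 + 4p gives p* = 56, q* = 184.
Demand choke price (qd = 0): p = 148.
CS = ½(148 − 56)(184) = 8464.

Consumer surplus = 8464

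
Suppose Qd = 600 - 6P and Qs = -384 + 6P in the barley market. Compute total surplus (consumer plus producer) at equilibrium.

Equilibrium: 600 - 6P = -384 + 6P gives P* = 82, Q* = 108.
Demand choke price: P = 100; supply starts at P = 64.
CS = ½(100 − 82)(108) = 972; PS = ½(82 − 64)(108) = 972.

Total surplus = 1944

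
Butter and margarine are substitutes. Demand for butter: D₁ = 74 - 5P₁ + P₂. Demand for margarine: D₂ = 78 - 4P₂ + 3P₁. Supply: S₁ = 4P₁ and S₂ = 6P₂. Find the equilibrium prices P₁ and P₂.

P₁ = 818/87, P₂ = 308/29

Market 1: 74 - 5P₁ + P₂ = 4P₁ → 9P₁ - P₂ = 74.
Market 2: 10P₂ - 3P₁ = 78.
Eliminating P₂: 10×(1) + 1×(2) gives 87P₁ = 818, so P₁ = 818/87.
Back-substitute into (2): P₂ = (78 + 3×818/87) / 10 = 308/29.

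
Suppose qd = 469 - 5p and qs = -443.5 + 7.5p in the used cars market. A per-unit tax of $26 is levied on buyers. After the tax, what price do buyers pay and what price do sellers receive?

Buyers pay $88.6, sellers receive $62.6

Pre-tax equilibrium: p* = 73, q* = 104.
Tax on buyers shifts demand to qd = 469 − 5(p + 26) = 339 - 5p.
339 - 5p = -443.5 + 7.5p gives seller price ps = 62.6; buyers pay pb = 62.6 + 26 = 88.6.
New quantity: q = 469 − 5(88.6) = 26.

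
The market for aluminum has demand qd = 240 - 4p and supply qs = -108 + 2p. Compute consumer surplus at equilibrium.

Consumer surplus = 8

Equilibrium: 240 - 4p = -108 + 2p gives p* = 58, q* = 8.
Demand choke price (qd = 0): p = 60.
CS = ½(60 − 58)(8) = 8.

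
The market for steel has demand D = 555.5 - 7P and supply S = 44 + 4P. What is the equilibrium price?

Set D = S: 555.5 - 7P = 44 + 4P.
511.5 = 11P, so P* = 46.5.
Q* = 555.5 − 7(46.5) = 230.

P* = 46.5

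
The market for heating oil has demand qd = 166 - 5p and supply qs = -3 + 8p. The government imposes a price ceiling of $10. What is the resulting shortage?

Equilibrium price would be p* = 13, so the ceiling at 10 binds.
At p = 10: qd = 166 − 5(10) = 116, qs = -3 + 8(10) = 77.
Shortage = 116 − 77 = 39.

Shortage = 39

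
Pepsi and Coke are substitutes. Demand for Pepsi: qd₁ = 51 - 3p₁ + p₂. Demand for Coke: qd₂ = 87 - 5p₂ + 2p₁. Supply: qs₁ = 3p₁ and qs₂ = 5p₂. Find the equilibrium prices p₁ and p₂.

Market 1: 51 - 3p₁ + p₂ = 3p₁ → 6p₁ - p₂ = 51.
Market 2: 10p₂ - 2p₁ = 87.
Eliminating p₂: 10×(1) + 1×(2) gives 58p₁ = 597, so p₁ = 597/58.
Back-substitute into (2): p₂ = (87 + 2×597/58) / 10 = 312/29.

p₁ = 597/58, p₂ = 312/29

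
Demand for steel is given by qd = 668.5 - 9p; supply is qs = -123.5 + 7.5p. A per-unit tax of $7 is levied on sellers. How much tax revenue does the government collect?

Tax revenue = 32011/22

Pre-tax equilibrium: p* = 48, q* = 236.5.
Tax on sellers shifts supply to qs = -123.5 + 7.5(p − 7) = -176 + 7.5p.
668.5 - 9p = -176 + 7.5p gives buyer price pb = 563/11; sellers receive ps = 563/11 − 7 = 486/11.
New quantity: q = 668.5 − 9(563/11) = 4573/22.
Revenue = 7 × 4573/22 = 32011/22.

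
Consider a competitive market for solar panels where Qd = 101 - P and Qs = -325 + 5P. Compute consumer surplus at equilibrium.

Consumer surplus = 450

Equilibrium: 101 - P = -325 + 5P gives P* = 71, Q* = 30.
Demand choke price (Qd = 0): P = 101.
CS = ½(101 − 71)(30) = 450.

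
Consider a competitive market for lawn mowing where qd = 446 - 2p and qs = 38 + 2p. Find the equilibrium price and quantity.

Set qd = qs: 446 - 2p = 38 + 2p.
408 = 4p, so p* = 102.
q* = 446 − 2(102) = 242.

p* = 102, q* = 242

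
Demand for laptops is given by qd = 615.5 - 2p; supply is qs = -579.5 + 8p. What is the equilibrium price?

p* = 119.5

Set qd = qs: 615.5 - 2p = -579.5 + 8p.
1195 = 10p, so p* = 119.5.
q* = 615.5 − 2(119.5) = 376.5.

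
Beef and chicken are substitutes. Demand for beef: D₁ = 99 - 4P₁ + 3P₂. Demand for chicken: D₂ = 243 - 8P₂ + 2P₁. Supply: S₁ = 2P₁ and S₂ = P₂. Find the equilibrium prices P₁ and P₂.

P₁ = 33.75, P₂ = 34.5

Market 1: 99 - 4P₁ + 3P₂ = 2P₁ → 6P₁ - 3P₂ = 99.
Market 2: 9P₂ - 2P₁ = 243.
Eliminating P₂: 9×(1) + 3×(2) gives 48P₁ = 1620, so P₁ = 33.75.
Back-substitute into (2): P₂ = (243 + 2×33.75) / 9 = 34.5.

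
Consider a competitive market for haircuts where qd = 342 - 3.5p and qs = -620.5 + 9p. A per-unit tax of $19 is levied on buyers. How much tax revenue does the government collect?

Tax revenue = 467.78

Pre-tax equilibrium: p* = 77, q* = 72.5.
Tax on buyers shifts demand to qd = 342 − 3.5(p + 19) = 275.5 - 3.5p.
275.5 - 3.5p = -620.5 + 9p gives seller price ps = 71.68; buyers pay pb = 71.68 + 19 = 90.68.
New quantity: q = 342 − 3.5(90.68) = 24.62.
Revenue = 19 × 24.62 = 467.78.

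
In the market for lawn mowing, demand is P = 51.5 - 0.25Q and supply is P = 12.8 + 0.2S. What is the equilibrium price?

Set the two price expressions equal: 51.5 - 0.25Q = 12.8 + 0.2Q.
38.7 = 0.45Q, so Q* = 86.
P* = 51.5 − (0.25)(86) = 30.

P* = 30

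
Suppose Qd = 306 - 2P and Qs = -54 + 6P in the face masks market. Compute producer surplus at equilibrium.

Producer surplus = 3888

Equilibrium: 306 - 2P = -54 + 6P gives P* = 45, Q* = 216.
Supply starts at P = 9 (where Qs = 0).
PS = ½(45 − 9)(216) = 3888.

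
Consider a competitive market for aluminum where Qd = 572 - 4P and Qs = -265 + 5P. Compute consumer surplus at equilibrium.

Equilibrium: 572 - 4P = -265 + 5P gives P* = 93, Q* = 200.
Demand choke price (Qd = 0): P = 143.
CS = ½(143 − 93)(200) = 5000.

Consumer surplus = 5000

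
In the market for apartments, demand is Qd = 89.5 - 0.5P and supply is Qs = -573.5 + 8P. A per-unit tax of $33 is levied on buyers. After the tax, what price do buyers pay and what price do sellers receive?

Buyers pay 1854/17, sellers receive 1293/17

Pre-tax equilibrium: P* = 78, Q* = 50.5.
Tax on buyers shifts demand to Qd = 89.5 − 0.5(P + 33) = 73 - 0.5P.
73 - 0.5P = -573.5 + 8P gives seller price Ps = 1293/17; buyers pay Pb = 1293/17 + 33 = 1854/17.
New quantity: Q = 89.5 − 0.5(1854/17) = 1189/34.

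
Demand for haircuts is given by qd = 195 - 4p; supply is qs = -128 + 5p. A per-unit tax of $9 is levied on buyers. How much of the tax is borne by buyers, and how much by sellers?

Pre-tax equilibrium: p* = 323/9, q* = 463/9.
Tax on buyers shifts demand to qd = 195 − 4(p + 9) = 159 - 4p.
159 - 4p = -128 + 5p gives seller price ps = 287/9; buyers pay pb = 287/9 + 9 = 368/9.
New quantity: q = 195 − 4(368/9) = 283/9.
Buyer burden = 368/9 − 323/9 = 5; seller burden = 323/9 − 287/9 = 4.

Buyers bear $5, sellers bear $4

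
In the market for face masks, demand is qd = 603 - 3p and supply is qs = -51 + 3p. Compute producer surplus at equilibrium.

Equilibrium: 603 - 3p = -51 + 3p gives p* = 109, q* = 276.
Supply starts at p = 17 (where qs = 0).
PS = ½(109 − 17)(276) = 12696.

Producer surplus = 12696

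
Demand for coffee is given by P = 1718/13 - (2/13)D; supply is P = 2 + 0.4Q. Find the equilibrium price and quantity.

Set the two price expressions equal: 1718/13 - (2/13)Q = 2 + 0.4Q.
1692/13 = (36/65)Q, so Q* = 235.
P* = 1718/13 − (2/13)(235) = 96.

P* = 96, Q* = 235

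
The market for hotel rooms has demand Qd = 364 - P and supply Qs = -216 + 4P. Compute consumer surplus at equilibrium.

Consumer surplus = 30752

Equilibrium: 364 - P = -216 + 4P gives P* = 116, Q* = 248.
Demand choke price (Qd = 0): P = 364.
CS = ½(364 − 116)(248) = 30752.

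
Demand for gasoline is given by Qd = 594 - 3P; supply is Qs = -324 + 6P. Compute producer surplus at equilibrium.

Equilibrium: 594 - 3P = -324 + 6P gives P* = 102, Q* = 288.
Supply starts at P = 54 (where Qs = 0).
PS = ½(102 − 54)(288) = 6912.

Producer surplus = 6912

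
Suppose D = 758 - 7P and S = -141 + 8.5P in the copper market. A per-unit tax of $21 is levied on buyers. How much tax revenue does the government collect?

Pre-tax equilibrium: P* = 58, Q* = 352.
Tax on buyers shifts demand to D = 758 − 7(P + 21) = 611 - 7P.
611 - 7P = -141 + 8.5P gives seller price Ps = 1504/31; buyers pay Pb = 1504/31 + 21 = 2155/31.
New quantity: Q = 758 − 7(2155/31) = 8413/31.
Revenue = 21 × 8413/31 = 176673/31.

Tax revenue = 176673/31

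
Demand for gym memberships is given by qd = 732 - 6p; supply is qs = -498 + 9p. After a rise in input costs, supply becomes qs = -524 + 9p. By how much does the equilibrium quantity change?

Δq = -10.4

Original equilibrium: p* = 82, q* = 240.
New equilibrium: 732 - 6p = -524 + 9p, so 1256 = 15p and p' = 1256/15; q' = 732 − 6(1256/15) = 229.6.
Change in quantity: 229.6 − 240 = -10.4.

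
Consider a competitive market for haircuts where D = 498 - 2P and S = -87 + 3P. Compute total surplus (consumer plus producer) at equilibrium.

Equilibrium: 498 - 2P = -87 + 3P gives P* = 117, Q* = 264.
Demand choke price: P = 249; supply starts at P = 29.
CS = ½(249 − 117)(264) = 17424; PS = ½(117 − 29)(264) = 11616.

Total surplus = 29040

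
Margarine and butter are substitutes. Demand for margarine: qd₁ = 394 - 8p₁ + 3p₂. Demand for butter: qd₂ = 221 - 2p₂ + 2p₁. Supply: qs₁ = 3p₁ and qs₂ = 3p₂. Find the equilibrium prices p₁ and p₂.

p₁ = 2633/49, p₂ = 3219/49

Market 1: 394 - 8p₁ + 3p₂ = 3p₁ → 11p₁ - 3p₂ = 394.
Market 2: 5p₂ - 2p₁ = 221.
Eliminating p₂: 5×(1) + 3×(2) gives 49p₁ = 2633, so p₁ = 2633/49.
Back-substitute into (2): p₂ = (221 + 2×2633/49) / 5 = 3219/49.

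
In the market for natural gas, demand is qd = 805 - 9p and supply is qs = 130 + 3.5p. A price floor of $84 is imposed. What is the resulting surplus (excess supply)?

Equilibrium price would be p* = 54, so the floor at 84 binds.
At p = 84: qd = 49, qs = 424.
Surplus = 424 − 49 = 375.

Surplus = 375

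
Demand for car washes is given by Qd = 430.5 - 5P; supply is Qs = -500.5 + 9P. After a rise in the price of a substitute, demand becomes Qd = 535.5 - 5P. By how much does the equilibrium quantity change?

ΔQ = 67.5

Original equilibrium: P* = 66.5, Q* = 98.
New equilibrium: 535.5 - 5P = -500.5 + 9P, so 1036 = 14P and P' = 74; Q' = 535.5 − 5(74) = 165.5.
Change in quantity: 165.5 − 98 = 67.5.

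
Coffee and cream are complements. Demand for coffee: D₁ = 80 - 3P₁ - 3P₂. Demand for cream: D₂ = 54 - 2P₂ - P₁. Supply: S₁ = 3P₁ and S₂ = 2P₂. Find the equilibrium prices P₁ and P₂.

Market 1: 80 - 3P₁ - 3P₂ = 3P₁ → 6P₁ + 3P₂ = 80.
Market 2: 4P₂ + P₁ = 54.
Eliminating P₂: 4×(1) − 3×(2) gives 21P₁ = 158, so P₁ = 158/21.
Back-substitute into (2): P₂ = (54 − 1×158/21) / 4 = 244/21.

P₁ = 158/21, P₂ = 244/21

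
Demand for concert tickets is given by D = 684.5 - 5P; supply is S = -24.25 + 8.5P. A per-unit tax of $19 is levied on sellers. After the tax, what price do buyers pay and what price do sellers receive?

Pre-tax equilibrium: P* = 52.5, Q* = 422.
Tax on sellers shifts supply to S = -24.25 + 8.5(P − 19) = -185.75 + 8.5P.
684.5 - 5P = -185.75 + 8.5P gives buyer price Pb = 3481/54; sellers receive Ps = 3481/54 − 19 = 2455/54.
New quantity: Q = 684.5 − 5(3481/54) = 9779/27.

Buyers pay 3481/54, sellers receive 2455/54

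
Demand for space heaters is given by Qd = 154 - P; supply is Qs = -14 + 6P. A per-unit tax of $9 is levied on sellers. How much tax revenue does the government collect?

Tax revenue = 7704/7

Pre-tax equilibrium: P* = 24, Q* = 130.
Tax on sellers shifts supply to Qs = -14 + 6(P − 9) = -68 + 6P.
154 - P = -68 + 6P gives buyer price Pb = 222/7; sellers receive Ps = 222/7 − 9 = 159/7.
New quantity: Q = 154 − 1(222/7) = 856/7.
Revenue = 9 × 856/7 = 7704/7.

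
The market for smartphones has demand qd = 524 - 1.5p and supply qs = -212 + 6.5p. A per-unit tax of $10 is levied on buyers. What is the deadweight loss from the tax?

Pre-tax equilibrium: p* = 92, q* = 386.
Tax on buyers shifts demand to qd = 524 − 1.5(p + 10) = 509 - 1.5p.
509 - 1.5p = -212 + 6.5p gives seller price ps = 90.125; buyers pay pb = 90.125 + 10 = 100.125.
New quantity: q = 524 − 1.5(100.125) = 373.8125.
DWL = ½ × 10 × (386 − 373.8125) = 60.9375.

Deadweight loss = 60.9375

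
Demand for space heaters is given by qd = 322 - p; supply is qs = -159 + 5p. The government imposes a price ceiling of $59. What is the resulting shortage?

Equilibrium price would be p* = 481/6, so the ceiling at 59 binds.
At p = 59: qd = 322 − 1(59) = 263, qs = -159 + 5(59) = 136.
Shortage = 263 − 136 = 127.

Shortage = 127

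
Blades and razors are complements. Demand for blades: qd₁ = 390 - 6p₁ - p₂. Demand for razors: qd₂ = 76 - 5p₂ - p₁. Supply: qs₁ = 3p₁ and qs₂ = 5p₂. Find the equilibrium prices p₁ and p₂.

Market 1: 390 - 6p₁ - p₂ = 3p₁ → 9p₁ + p₂ = 390.
Market 2: 10p₂ + p₁ = 76.
Eliminating p₂: 10×(1) − 1×(2) gives 89p₁ = 3824, so p₁ = 3824/89.
Back-substitute into (2): p₂ = (76 − 1×3824/89) / 10 = 294/89.

p₁ = 3824/89, p₂ = 294/89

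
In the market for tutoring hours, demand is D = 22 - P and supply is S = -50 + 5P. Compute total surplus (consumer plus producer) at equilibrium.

Total surplus = 60

Equilibrium: 22 - P = -50 + 5P gives P* = 12, Q* = 10.
Demand choke price: P = 22; supply starts at P = 10.
CS = ½(22 − 12)(10) = 50; PS = ½(12 − 10)(10) = 10.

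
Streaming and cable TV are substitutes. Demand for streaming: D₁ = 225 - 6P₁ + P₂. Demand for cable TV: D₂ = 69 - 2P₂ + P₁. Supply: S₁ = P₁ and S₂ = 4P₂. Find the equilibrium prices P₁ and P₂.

Market 1: 225 - 6P₁ + P₂ = P₁ → 7P₁ - P₂ = 225.
Market 2: 6P₂ - P₁ = 69.
Eliminating P₂: 6×(1) + 1×(2) gives 41P₁ = 1419, so P₁ = 1419/41.
Back-substitute into (2): P₂ = (69 + 1×1419/41) / 6 = 708/41.

P₁ = 1419/41, P₂ = 708/41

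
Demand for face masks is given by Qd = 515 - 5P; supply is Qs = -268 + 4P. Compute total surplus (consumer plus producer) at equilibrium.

Total surplus = 1440

Equilibrium: 515 - 5P = -268 + 4P gives P* = 87, Q* = 80.
Demand choke price: P = 103; supply starts at P = 67.
CS = ½(103 − 87)(80) = 640; PS = ½(87 − 67)(80) = 800.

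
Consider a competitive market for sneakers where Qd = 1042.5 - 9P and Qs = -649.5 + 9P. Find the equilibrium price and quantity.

P* = 94, Q* = 196.5

Set Qd = Qs: 1042.5 - 9P = -649.5 + 9P.
1692 = 18P, so P* = 94.
Q* = 1042.5 − 9(94) = 196.5.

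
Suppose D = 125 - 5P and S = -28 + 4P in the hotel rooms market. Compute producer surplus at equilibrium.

Equilibrium: 125 - 5P = -28 + 4P gives P* = 17, Q* = 40.
Supply starts at P = 7 (where S = 0).
PS = ½(17 − 7)(40) = 200.

Producer surplus = 200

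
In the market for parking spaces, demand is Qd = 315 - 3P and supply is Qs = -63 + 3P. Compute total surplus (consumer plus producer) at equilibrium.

Total surplus = 5292

Equilibrium: 315 - 3P = -63 + 3P gives P* = 63, Q* = 126.
Demand choke price: P = 105; supply starts at P = 21.
CS = ½(105 − 63)(126) = 2646; PS = ½(63 − 21)(126) = 2646.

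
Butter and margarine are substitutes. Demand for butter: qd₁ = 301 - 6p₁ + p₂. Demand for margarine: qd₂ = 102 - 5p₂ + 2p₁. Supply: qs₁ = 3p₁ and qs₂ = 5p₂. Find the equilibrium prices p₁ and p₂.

p₁ = 389/11, p₂ = 190/11

Market 1: 301 - 6p₁ + p₂ = 3p₁ → 9p₁ - p₂ = 301.
Market 2: 10p₂ - 2p₁ = 102.
Eliminating p₂: 10×(1) + 1×(2) gives 88p₁ = 3112, so p₁ = 389/11.
Back-substitute into (2): p₂ = (102 + 2×389/11) / 10 = 190/11.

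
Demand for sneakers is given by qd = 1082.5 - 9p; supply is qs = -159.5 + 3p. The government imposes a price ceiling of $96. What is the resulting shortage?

Equilibrium price would be p* = 103.5, so the ceiling at 96 binds.
At p = 96: qd = 1082.5 − 9(96) = 218.5, qs = -159.5 + 3(96) = 128.5.
Shortage = 218.5 − 128.5 = 90.

Shortage = 90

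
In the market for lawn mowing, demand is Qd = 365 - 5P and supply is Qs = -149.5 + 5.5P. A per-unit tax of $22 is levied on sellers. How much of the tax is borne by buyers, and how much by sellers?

Pre-tax equilibrium: P* = 49, Q* = 120.
Tax on sellers shifts supply to Qs = -149.5 + 5.5(P − 22) = -270.5 + 5.5P.
365 - 5P = -270.5 + 5.5P gives buyer price Pb = 1271/21; sellers receive Ps = 1271/21 − 22 = 809/21.
New quantity: Q = 365 − 5(1271/21) = 1310/21.
Buyer burden = 1271/21 − 49 = 242/21; seller burden = 49 − 809/21 = 220/21.

Buyers bear 242/21, sellers bear 220/21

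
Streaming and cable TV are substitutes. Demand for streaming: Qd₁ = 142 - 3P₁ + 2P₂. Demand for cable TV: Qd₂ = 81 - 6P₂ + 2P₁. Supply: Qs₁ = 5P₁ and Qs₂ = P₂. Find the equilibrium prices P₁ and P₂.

P₁ = 289/13, P₂ = 233/13

Market 1: 142 - 3P₁ + 2P₂ = 5P₁ → 8P₁ - 2P₂ = 142.
Market 2: 7P₂ - 2P₁ = 81.
Eliminating P₂: 7×(1) + 2×(2) gives 52P₁ = 1156, so P₁ = 289/13.
Back-substitute into (2): P₂ = (81 + 2×289/13) / 7 = 233/13.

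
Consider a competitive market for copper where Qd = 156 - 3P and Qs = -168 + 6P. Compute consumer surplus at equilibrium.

Consumer surplus = 384

Equilibrium: 156 - 3P = -168 + 6P gives P* = 36, Q* = 48.
Demand choke price (Qd = 0): P = 52.
CS = ½(52 − 36)(48) = 384.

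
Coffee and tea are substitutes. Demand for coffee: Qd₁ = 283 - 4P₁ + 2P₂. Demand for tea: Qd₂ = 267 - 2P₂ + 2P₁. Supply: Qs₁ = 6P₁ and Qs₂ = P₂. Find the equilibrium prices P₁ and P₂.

P₁ = 1383/26, P₂ = 1618/13

Market 1: 283 - 4P₁ + 2P₂ = 6P₁ → 10P₁ - 2P₂ = 283.
Market 2: 3P₂ - 2P₁ = 267.
Eliminating P₂: 3×(1) + 2×(2) gives 26P₁ = 1383, so P₁ = 1383/26.
Back-substitute into (2): P₂ = (267 + 2×1383/26) / 3 = 1618/13.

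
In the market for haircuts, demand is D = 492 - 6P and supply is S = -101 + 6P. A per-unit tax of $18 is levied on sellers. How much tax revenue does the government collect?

Tax revenue = 2547

Pre-tax equilibrium: P* = 593/12, Q* = 195.5.
Tax on sellers shifts supply to S = -101 + 6(P − 18) = -209 + 6P.
492 - 6P = -209 + 6P gives buyer price Pb = 701/12; sellers receive Ps = 701/12 − 18 = 485/12.
New quantity: Q = 492 − 6(701/12) = 141.5.
Revenue = 18 × 141.5 = 2547.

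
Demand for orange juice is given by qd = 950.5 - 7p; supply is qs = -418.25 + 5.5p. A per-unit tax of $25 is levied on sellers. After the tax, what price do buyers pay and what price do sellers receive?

Buyers pay $120.5, sellers receive $95.5

Pre-tax equilibrium: p* = 109.5, q* = 184.
Tax on sellers shifts supply to qs = -418.25 + 5.5(p − 25) = -555.75 + 5.5p.
950.5 - 7p = -555.75 + 5.5p gives buyer price pb = 120.5; sellers receive ps = 120.5 − 25 = 95.5.
New quantity: q = 950.5 − 7(120.5) = 107.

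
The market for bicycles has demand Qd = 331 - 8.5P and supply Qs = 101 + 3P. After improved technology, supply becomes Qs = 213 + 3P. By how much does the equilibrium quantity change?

ΔQ = 1904/23

Original equilibrium: P* = 20, Q* = 161.
New equilibrium: 331 - 8.5P = 213 + 3P, so 118 = 11.5P and P' = 236/23; Q' = 331 − 8.5(236/23) = 5607/23.
Change in quantity: 5607/23 − 161 = 1904/23.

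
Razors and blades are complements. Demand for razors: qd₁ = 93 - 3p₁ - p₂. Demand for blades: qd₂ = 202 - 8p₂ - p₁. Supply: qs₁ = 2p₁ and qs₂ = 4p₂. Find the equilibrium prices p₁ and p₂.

p₁ = 914/59, p₂ = 917/59

Market 1: 93 - 3p₁ - p₂ = 2p₁ → 5p₁ + p₂ = 93.
Market 2: 12p₂ + p₁ = 202.
Eliminating p₂: 12×(1) − 1×(2) gives 59p₁ = 914, so p₁ = 914/59.
Back-substitute into (2): p₂ = (202 − 1×914/59) / 12 = 917/59.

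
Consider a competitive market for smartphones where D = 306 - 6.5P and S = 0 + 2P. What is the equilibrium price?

Set D = S: 306 - 6.5P = 0 + 2P.
306 = 8.5P, so P* = 36.
Q* = 306 − 6.5(36) = 72.

P* = 36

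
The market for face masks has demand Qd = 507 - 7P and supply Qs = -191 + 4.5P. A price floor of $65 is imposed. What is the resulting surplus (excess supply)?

Equilibrium price would be P* = 1396/23, so the floor at 65 binds.
At P = 65: Qd = 52, Qs = 101.5.
Surplus = 101.5 − 52 = 49.5.

Surplus = 49.5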